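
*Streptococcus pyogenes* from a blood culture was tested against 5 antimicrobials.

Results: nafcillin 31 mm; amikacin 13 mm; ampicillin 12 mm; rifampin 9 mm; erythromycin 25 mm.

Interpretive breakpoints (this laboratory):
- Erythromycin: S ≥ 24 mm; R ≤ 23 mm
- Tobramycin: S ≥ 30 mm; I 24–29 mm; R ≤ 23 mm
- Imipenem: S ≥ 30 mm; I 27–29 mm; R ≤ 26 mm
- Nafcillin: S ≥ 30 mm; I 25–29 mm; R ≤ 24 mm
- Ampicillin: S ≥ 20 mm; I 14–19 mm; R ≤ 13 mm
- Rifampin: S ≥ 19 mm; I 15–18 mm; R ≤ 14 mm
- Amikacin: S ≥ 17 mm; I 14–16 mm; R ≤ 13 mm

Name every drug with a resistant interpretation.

amikacin, ampicillin, rifampin

Nafcillin: 31 mm is ≥ 30 mm — Susceptible
Amikacin 13 mm: ≤ 13 mm ⇒ resistant
Ampicillin: 12 mm is ≤ 13 mm → R
Rifampin: 9 mm is ≤ 14 mm → resistant
Erythromycin (25 mm) ≥ 24 mm ⇒ susceptible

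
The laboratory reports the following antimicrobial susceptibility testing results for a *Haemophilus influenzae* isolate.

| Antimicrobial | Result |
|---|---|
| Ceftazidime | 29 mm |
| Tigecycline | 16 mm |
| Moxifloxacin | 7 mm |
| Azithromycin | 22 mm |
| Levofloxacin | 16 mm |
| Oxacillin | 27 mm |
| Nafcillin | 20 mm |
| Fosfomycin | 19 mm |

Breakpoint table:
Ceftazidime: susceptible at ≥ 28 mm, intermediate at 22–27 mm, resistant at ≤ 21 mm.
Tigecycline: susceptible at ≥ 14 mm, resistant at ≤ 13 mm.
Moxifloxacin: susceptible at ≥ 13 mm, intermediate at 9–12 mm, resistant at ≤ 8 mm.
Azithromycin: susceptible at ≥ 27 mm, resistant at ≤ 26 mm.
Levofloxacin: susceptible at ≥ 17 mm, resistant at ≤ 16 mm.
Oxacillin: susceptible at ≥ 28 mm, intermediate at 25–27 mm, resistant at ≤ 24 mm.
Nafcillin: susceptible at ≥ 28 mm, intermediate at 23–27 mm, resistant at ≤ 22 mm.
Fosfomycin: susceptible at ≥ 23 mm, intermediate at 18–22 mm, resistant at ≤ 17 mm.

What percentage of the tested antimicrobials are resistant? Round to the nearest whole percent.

Ceftazidime (29 mm) ≥ 28 mm ⇒ susceptible
Tigecycline (16 mm) ≥ 14 mm ⇒ S
Moxifloxacin (7 mm) ≤ 8 mm ⇒ resistant
Azithromycin 22 mm: ≤ 26 mm ⇒ resistant
Levofloxacin: 16 mm is ≤ 16 mm — R
Oxacillin: 27 mm is in 25–27 mm ⇒ Intermediate
Nafcillin (20 mm) ≤ 22 mm → R
Fosfomycin (19 mm) in 18–22 mm — Intermediate
Resistant: 4/8

50%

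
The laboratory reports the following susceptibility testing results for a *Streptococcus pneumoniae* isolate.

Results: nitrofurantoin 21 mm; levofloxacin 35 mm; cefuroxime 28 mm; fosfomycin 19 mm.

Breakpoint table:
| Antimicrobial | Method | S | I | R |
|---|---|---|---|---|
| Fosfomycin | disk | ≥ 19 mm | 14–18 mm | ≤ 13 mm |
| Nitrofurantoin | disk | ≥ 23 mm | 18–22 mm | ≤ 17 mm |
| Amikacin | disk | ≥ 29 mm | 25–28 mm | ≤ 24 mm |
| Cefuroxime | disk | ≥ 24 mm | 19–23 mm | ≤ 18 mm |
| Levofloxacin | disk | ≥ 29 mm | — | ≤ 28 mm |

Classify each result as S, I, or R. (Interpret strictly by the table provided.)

I, S, S, S

Nitrofurantoin: 21 mm is in 18–22 mm — intermediate
Levofloxacin (35 mm) ≥ 29 mm — Susceptible
Cefuroxime (28 mm) ≥ 24 mm → Susceptible
Fosfomycin 19 mm: ≥ 19 mm — S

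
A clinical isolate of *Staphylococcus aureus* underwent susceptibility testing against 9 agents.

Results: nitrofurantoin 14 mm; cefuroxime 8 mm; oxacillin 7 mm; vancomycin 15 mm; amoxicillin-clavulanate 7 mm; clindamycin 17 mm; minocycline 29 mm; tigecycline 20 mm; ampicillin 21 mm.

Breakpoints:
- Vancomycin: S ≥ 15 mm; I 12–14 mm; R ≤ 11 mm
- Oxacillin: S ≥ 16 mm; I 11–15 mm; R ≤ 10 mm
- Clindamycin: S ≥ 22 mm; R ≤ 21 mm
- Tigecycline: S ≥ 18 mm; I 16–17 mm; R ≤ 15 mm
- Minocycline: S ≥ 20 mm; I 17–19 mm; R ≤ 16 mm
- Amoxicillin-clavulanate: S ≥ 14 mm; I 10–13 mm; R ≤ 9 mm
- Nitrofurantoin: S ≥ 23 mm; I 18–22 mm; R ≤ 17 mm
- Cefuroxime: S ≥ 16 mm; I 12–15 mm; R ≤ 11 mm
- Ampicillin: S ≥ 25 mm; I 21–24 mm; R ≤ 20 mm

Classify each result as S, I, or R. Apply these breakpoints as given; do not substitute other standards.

Nitrofurantoin: 14 mm is ≤ 17 mm — resistant
Cefuroxime: 8 mm is ≤ 11 mm — resistant
Oxacillin: 7 mm is ≤ 10 mm → resistant
Vancomycin (15 mm) ≥ 15 mm ⇒ S
Amoxicillin-clavulanate (7 mm) ≤ 9 mm — resistant
Clindamycin (17 mm) ≤ 21 mm — Resistant
Minocycline: 29 mm is ≥ 20 mm ⇒ S
Tigecycline (20 mm) ≥ 18 mm — S
Ampicillin (21 mm) in 21–24 mm — intermediate

R, R, R, S, R, R, S, S, I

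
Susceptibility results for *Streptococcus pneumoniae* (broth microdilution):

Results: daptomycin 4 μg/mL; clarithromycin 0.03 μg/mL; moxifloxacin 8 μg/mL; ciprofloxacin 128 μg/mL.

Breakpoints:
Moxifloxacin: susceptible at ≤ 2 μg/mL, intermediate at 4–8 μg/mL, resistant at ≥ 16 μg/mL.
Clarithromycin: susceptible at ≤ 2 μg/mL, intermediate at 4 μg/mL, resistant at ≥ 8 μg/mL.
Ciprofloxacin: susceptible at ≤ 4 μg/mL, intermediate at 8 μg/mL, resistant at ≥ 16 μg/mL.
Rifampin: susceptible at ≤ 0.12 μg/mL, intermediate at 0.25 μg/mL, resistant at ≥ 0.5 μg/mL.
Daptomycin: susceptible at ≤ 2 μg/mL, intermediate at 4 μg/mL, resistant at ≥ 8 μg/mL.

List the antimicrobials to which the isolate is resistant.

ciprofloxacin

Daptomycin (4 μg/mL) = 4 μg/mL — intermediate
Clarithromycin: 0.03 μg/mL is ≤ 2 μg/mL ⇒ susceptible
Moxifloxacin: 8 μg/mL is in 4–8 μg/mL — I
Ciprofloxacin: 128 μg/mL is ≥ 16 μg/mL → resistant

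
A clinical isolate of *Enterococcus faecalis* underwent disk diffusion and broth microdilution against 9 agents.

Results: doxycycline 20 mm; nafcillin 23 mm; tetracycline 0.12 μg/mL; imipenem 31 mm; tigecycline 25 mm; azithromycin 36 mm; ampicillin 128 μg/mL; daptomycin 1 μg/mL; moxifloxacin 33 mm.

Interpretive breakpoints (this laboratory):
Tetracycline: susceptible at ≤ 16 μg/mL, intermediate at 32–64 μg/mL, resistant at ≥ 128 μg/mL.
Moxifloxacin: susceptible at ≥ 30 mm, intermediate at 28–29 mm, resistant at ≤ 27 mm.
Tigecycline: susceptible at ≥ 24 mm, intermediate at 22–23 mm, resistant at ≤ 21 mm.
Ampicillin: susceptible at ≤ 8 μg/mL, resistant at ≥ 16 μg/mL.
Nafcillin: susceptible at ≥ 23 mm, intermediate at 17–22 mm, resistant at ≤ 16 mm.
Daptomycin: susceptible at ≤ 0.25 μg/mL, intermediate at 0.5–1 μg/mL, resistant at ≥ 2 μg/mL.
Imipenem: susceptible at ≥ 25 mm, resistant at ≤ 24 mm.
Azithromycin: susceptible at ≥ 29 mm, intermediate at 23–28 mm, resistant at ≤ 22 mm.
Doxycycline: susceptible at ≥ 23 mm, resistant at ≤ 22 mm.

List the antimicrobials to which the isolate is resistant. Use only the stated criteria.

Doxycycline: 20 mm is ≤ 22 mm — R
Nafcillin: 23 mm is ≥ 23 mm ⇒ susceptible
Tetracycline 0.12 μg/mL: ≤ 16 μg/mL — S
Imipenem: 31 mm is ≥ 25 mm ⇒ susceptible
Tigecycline: 25 mm is ≥ 24 mm ⇒ S
Azithromycin 36 mm: ≥ 29 mm — susceptible
Ampicillin 128 μg/mL: ≥ 16 μg/mL ⇒ resistant
Daptomycin 1 μg/mL: in 0.5–1 μg/mL → intermediate
Moxifloxacin 33 mm: ≥ 30 mm ⇒ susceptible

doxycycline, ampicillin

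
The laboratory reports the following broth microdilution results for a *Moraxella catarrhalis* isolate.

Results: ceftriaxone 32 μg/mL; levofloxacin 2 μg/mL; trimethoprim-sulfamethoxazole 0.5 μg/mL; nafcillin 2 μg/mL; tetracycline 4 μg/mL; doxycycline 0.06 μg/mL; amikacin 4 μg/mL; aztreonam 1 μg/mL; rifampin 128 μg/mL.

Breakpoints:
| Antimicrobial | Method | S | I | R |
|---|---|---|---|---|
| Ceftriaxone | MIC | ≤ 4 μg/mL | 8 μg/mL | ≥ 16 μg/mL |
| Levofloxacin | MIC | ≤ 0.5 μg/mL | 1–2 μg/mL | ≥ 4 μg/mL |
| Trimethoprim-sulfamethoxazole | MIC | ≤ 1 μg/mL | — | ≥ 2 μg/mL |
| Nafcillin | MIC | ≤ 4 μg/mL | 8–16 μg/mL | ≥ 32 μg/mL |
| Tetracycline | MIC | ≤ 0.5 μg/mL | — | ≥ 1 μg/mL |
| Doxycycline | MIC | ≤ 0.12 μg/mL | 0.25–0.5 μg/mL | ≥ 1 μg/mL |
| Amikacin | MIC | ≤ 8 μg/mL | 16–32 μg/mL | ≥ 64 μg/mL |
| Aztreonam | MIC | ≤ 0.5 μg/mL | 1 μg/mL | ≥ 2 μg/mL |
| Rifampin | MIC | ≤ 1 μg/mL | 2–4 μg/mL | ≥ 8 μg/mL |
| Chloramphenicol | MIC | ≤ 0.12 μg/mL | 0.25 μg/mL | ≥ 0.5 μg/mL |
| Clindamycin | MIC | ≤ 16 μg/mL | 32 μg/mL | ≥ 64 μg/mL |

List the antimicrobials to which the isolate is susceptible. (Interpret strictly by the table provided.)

Ceftriaxone 32 μg/mL: ≥ 16 μg/mL → resistant
Levofloxacin: 2 μg/mL is in 1–2 μg/mL ⇒ I
Trimethoprim-sulfamethoxazole (0.5 μg/mL) ≤ 1 μg/mL → S
Nafcillin (2 μg/mL) ≤ 4 μg/mL — Susceptible
Tetracycline 4 μg/mL: ≥ 1 μg/mL ⇒ resistant
Doxycycline: 0.06 μg/mL is ≤ 0.12 μg/mL → susceptible
Amikacin (4 μg/mL) ≤ 8 μg/mL — susceptible
Aztreonam: 1 μg/mL is = 1 μg/mL — I
Rifampin: 128 μg/mL is ≥ 8 μg/mL — Resistant

trimethoprim-sulfamethoxazole, nafcillin, doxycycline, amikacin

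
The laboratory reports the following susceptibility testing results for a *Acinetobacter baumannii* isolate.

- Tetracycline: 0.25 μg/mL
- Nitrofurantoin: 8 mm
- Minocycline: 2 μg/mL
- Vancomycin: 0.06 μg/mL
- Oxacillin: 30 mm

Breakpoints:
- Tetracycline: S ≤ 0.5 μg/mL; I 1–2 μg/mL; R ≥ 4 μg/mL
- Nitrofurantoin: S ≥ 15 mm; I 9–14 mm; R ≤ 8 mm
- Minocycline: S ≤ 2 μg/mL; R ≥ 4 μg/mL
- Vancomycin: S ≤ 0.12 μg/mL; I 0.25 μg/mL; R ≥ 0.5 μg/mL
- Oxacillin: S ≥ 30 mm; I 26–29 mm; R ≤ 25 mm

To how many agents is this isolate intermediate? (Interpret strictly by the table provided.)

0

Tetracycline: 0.25 μg/mL is ≤ 0.5 μg/mL → S
Nitrofurantoin 8 mm: ≤ 8 mm — resistant
Minocycline (2 μg/mL) ≤ 2 μg/mL → S
Vancomycin 0.06 μg/mL: ≤ 0.12 μg/mL ⇒ S
Oxacillin (30 mm) ≥ 30 mm — S
Intermediate: 0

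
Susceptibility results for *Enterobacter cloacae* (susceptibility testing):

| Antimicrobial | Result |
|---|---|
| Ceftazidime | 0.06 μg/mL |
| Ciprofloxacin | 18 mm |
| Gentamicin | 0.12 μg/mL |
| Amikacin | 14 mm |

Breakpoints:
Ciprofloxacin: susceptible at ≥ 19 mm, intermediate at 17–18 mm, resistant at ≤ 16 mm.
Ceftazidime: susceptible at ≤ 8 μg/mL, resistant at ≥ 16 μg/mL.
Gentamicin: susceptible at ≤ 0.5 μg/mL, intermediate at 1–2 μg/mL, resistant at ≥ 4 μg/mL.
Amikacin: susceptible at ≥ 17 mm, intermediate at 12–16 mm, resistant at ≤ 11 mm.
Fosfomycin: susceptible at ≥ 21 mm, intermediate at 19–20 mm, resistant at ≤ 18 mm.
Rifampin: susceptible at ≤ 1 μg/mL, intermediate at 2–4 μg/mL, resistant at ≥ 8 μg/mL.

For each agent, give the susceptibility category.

S, I, S, I

Ceftazidime 0.06 μg/mL: ≤ 8 μg/mL ⇒ susceptible
Ciprofloxacin: 18 mm is in 17–18 mm ⇒ intermediate
Gentamicin: 0.12 μg/mL is ≤ 0.5 μg/mL → S
Amikacin: 14 mm is in 12–16 mm → intermediate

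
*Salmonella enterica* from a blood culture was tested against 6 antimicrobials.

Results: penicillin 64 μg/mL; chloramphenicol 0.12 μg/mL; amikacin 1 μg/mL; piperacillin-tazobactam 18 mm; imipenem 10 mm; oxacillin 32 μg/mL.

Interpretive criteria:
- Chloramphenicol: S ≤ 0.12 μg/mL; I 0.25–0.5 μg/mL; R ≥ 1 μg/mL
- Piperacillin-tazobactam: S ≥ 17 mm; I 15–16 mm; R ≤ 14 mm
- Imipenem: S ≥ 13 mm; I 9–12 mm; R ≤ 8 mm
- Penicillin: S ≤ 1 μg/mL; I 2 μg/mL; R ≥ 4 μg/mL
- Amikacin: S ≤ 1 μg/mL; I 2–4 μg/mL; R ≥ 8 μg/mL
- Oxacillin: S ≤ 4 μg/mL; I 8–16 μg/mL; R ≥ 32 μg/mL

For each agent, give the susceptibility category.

Penicillin 64 μg/mL: ≥ 4 μg/mL — R
Chloramphenicol 0.12 μg/mL: ≤ 0.12 μg/mL → Susceptible
Amikacin 1 μg/mL: ≤ 1 μg/mL — Susceptible
Piperacillin-tazobactam: 18 mm is ≥ 17 mm ⇒ Susceptible
Imipenem (10 mm) in 9–12 mm ⇒ Intermediate
Oxacillin (32 μg/mL) ≥ 32 μg/mL — Resistant

R, S, S, S, I, R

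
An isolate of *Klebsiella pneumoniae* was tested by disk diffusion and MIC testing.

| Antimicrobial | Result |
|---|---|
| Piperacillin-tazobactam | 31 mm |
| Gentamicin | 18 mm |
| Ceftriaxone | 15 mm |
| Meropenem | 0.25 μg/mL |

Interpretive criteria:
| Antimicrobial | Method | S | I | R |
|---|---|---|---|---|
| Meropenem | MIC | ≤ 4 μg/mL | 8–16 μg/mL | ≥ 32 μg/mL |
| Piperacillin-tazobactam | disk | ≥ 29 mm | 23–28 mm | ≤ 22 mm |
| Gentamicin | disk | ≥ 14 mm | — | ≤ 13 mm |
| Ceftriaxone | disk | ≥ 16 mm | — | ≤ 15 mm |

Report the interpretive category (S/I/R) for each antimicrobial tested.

Piperacillin-tazobactam (31 mm) ≥ 29 mm → Susceptible
Gentamicin (18 mm) ≥ 14 mm — Susceptible
Ceftriaxone (15 mm) ≤ 15 mm → R
Meropenem 0.25 μg/mL: ≤ 4 μg/mL ⇒ susceptible

S, S, R, S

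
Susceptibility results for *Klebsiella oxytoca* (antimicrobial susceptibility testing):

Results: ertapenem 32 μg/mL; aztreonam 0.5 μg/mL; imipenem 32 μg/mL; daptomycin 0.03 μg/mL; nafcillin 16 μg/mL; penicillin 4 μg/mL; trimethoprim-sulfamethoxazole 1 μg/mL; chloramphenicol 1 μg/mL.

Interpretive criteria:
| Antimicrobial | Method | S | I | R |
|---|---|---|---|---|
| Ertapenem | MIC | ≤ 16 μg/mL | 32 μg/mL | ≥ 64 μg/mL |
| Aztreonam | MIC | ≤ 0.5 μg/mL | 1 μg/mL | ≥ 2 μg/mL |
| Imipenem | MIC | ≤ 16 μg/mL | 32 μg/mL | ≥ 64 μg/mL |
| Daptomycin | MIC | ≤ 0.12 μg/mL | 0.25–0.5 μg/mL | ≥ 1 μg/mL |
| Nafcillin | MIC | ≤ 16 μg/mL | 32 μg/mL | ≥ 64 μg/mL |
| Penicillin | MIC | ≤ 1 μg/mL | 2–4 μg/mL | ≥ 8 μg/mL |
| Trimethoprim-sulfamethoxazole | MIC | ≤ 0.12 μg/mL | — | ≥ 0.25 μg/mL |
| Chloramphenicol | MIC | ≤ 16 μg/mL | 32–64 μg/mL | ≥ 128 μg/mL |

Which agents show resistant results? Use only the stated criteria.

trimethoprim-sulfamethoxazole

Ertapenem (32 μg/mL) = 32 μg/mL ⇒ Intermediate
Aztreonam 0.5 μg/mL: ≤ 0.5 μg/mL ⇒ susceptible
Imipenem (32 μg/mL) = 32 μg/mL → Intermediate
Daptomycin (0.03 μg/mL) ≤ 0.12 μg/mL — Susceptible
Nafcillin 16 μg/mL: ≤ 16 μg/mL — Susceptible
Penicillin: 4 μg/mL is in 2–4 μg/mL → intermediate
Trimethoprim-sulfamethoxazole (1 μg/mL) ≥ 0.25 μg/mL ⇒ R
Chloramphenicol 1 μg/mL: ≤ 16 μg/mL → Susceptible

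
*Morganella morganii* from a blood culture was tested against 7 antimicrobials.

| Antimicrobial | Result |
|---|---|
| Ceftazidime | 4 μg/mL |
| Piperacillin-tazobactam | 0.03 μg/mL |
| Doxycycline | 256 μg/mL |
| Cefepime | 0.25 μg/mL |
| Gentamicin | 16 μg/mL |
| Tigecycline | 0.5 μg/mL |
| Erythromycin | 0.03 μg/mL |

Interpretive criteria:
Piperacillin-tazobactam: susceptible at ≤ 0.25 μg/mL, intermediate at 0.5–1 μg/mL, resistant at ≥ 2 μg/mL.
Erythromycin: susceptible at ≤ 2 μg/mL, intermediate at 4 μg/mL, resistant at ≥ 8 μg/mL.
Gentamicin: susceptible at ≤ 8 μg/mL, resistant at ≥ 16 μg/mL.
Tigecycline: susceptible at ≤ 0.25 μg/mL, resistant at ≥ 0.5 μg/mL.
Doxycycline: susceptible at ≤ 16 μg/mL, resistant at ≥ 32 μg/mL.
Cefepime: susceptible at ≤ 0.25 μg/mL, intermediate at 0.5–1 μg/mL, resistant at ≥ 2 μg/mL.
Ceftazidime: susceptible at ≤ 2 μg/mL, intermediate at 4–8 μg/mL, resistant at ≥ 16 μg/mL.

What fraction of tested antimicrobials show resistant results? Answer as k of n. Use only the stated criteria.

3 of 7

Ceftazidime 4 μg/mL: in 4–8 μg/mL — Intermediate
Piperacillin-tazobactam (0.03 μg/mL) ≤ 0.25 μg/mL → susceptible
Doxycycline: 256 μg/mL is ≥ 32 μg/mL — R
Cefepime (0.25 μg/mL) ≤ 0.25 μg/mL — S
Gentamicin: 16 μg/mL is ≥ 16 μg/mL — R
Tigecycline (0.5 μg/mL) ≥ 0.5 μg/mL ⇒ Resistant
Erythromycin (0.03 μg/mL) ≤ 2 μg/mL — S
Resistant: 3/7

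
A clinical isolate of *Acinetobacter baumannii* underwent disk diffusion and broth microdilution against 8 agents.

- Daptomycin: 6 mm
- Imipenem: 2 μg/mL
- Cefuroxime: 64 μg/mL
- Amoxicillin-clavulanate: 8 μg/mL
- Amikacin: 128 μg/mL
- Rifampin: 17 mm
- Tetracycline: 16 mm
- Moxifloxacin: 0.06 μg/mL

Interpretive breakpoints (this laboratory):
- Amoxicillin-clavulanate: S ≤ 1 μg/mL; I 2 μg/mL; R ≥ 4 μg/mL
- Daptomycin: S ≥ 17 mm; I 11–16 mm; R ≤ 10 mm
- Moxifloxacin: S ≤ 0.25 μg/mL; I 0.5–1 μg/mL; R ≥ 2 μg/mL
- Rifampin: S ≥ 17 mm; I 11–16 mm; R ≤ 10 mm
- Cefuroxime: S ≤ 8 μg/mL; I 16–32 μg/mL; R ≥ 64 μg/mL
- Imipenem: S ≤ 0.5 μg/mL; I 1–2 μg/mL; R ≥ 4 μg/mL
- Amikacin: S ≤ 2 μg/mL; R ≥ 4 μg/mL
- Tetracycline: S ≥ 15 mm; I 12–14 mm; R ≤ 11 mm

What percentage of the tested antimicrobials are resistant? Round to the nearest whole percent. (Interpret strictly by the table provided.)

Daptomycin (6 mm) ≤ 10 mm — resistant
Imipenem 2 μg/mL: in 1–2 μg/mL — Intermediate
Cefuroxime: 64 μg/mL is ≥ 64 μg/mL — Resistant
Amoxicillin-clavulanate: 8 μg/mL is ≥ 4 μg/mL ⇒ R
Amikacin: 128 μg/mL is ≥ 4 μg/mL — resistant
Rifampin (17 mm) ≥ 17 mm ⇒ susceptible
Tetracycline: 16 mm is ≥ 15 mm — S
Moxifloxacin (0.06 μg/mL) ≤ 0.25 μg/mL ⇒ susceptible
Resistant: 4/8

50%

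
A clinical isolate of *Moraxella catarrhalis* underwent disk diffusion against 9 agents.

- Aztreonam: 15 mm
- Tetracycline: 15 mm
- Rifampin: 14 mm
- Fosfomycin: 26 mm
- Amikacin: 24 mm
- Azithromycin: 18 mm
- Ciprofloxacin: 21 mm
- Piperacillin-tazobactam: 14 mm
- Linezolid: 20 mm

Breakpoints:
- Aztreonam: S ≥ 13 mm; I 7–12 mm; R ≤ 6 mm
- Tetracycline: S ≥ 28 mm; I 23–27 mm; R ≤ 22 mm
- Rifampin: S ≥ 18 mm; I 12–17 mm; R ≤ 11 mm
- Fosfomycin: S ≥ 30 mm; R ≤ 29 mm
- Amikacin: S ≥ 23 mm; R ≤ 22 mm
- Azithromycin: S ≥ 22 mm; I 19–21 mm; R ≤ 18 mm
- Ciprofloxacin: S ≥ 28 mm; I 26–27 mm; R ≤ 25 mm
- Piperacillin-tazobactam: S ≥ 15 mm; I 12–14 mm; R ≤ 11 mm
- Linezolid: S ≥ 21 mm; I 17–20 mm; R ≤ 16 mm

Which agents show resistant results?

tetracycline, fosfomycin, azithromycin, ciprofloxacin

Aztreonam: 15 mm is ≥ 13 mm ⇒ susceptible
Tetracycline: 15 mm is ≤ 22 mm ⇒ resistant
Rifampin: 14 mm is in 12–17 mm → Intermediate
Fosfomycin (26 mm) ≤ 29 mm — Resistant
Amikacin 24 mm: ≥ 23 mm — susceptible
Azithromycin 18 mm: ≤ 18 mm ⇒ resistant
Ciprofloxacin 21 mm: ≤ 25 mm — Resistant
Piperacillin-tazobactam: 14 mm is in 12–14 mm → I
Linezolid 20 mm: in 17–20 mm ⇒ I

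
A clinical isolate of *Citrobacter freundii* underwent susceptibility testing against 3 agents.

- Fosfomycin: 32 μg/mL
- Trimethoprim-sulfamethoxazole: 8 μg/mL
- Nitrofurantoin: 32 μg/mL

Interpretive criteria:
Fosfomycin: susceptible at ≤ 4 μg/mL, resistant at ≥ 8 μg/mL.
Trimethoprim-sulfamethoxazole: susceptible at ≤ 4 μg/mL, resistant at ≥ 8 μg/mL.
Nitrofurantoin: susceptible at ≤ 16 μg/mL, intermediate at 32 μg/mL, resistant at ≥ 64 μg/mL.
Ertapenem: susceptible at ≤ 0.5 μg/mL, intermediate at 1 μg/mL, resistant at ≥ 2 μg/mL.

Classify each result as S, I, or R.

Fosfomycin: 32 μg/mL is ≥ 8 μg/mL ⇒ resistant
Trimethoprim-sulfamethoxazole: 8 μg/mL is ≥ 8 μg/mL — resistant
Nitrofurantoin (32 μg/mL) = 32 μg/mL ⇒ I

R, R, I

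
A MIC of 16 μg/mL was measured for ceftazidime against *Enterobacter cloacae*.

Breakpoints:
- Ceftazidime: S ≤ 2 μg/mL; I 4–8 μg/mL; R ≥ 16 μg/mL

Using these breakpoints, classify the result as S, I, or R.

Ceftazidime (16 μg/mL) ≥ 16 μg/mL ⇒ Resistant

R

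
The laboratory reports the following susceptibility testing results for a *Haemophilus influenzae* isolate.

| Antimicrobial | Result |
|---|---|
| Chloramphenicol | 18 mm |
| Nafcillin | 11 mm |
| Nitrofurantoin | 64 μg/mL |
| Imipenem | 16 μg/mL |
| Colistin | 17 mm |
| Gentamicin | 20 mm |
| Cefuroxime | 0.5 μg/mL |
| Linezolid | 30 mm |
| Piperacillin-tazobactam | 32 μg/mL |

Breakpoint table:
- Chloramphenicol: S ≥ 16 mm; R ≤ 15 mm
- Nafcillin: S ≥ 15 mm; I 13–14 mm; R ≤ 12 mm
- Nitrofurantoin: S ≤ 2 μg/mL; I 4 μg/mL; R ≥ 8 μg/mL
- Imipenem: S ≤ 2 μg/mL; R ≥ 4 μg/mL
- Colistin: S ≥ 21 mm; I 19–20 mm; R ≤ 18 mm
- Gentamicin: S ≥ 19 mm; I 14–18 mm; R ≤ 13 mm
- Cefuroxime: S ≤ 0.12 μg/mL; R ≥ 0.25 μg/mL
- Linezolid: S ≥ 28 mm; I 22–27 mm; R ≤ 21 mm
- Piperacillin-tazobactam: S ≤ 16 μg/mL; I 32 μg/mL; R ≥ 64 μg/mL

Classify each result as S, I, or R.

Chloramphenicol: 18 mm is ≥ 16 mm — susceptible
Nafcillin: 11 mm is ≤ 12 mm ⇒ Resistant
Nitrofurantoin: 64 μg/mL is ≥ 8 μg/mL — resistant
Imipenem: 16 μg/mL is ≥ 4 μg/mL → Resistant
Colistin 17 mm: ≤ 18 mm — Resistant
Gentamicin 20 mm: ≥ 19 mm → susceptible
Cefuroxime: 0.5 μg/mL is ≥ 0.25 μg/mL ⇒ R
Linezolid 30 mm: ≥ 28 mm — susceptible
Piperacillin-tazobactam (32 μg/mL) = 32 μg/mL — Intermediate

S, R, R, R, R, S, R, S, I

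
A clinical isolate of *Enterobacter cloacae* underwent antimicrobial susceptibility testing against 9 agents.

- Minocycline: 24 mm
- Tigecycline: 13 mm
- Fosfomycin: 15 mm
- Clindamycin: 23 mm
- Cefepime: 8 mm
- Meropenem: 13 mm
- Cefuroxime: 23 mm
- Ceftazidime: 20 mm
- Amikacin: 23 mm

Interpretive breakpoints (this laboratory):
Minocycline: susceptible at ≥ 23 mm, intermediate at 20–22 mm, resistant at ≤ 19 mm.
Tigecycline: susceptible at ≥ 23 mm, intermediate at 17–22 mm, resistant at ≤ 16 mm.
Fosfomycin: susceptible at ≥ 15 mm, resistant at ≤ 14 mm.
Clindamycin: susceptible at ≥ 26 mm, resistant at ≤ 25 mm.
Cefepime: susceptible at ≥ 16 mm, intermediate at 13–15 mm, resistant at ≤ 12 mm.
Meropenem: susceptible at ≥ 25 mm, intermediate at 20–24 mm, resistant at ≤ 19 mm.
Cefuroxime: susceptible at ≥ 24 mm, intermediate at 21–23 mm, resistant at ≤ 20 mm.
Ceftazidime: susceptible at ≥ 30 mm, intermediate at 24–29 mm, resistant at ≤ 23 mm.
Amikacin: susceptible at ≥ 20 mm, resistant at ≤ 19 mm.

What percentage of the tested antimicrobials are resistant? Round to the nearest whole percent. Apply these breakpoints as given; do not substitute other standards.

Minocycline 24 mm: ≥ 23 mm — S
Tigecycline (13 mm) ≤ 16 mm ⇒ R
Fosfomycin: 15 mm is ≥ 15 mm → Susceptible
Clindamycin (23 mm) ≤ 25 mm ⇒ R
Cefepime: 8 mm is ≤ 12 mm ⇒ resistant
Meropenem 13 mm: ≤ 19 mm → Resistant
Cefuroxime 23 mm: in 21–23 mm ⇒ intermediate
Ceftazidime 20 mm: ≤ 23 mm — resistant
Amikacin: 23 mm is ≥ 20 mm — S
Resistant: 5/9

56%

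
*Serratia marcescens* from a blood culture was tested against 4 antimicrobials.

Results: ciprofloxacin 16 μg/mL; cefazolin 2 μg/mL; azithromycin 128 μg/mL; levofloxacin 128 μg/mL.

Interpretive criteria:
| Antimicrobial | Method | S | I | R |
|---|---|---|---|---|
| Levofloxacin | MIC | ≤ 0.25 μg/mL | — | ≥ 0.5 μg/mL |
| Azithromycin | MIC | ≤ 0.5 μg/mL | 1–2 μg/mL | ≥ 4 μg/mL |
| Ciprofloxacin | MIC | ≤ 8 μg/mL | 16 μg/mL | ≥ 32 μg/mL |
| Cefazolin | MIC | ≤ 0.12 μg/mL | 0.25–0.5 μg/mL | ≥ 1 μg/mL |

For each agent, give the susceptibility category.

I, R, R, R

Ciprofloxacin (16 μg/mL) = 16 μg/mL — intermediate
Cefazolin 2 μg/mL: ≥ 1 μg/mL — Resistant
Azithromycin (128 μg/mL) ≥ 4 μg/mL ⇒ Resistant
Levofloxacin (128 μg/mL) ≥ 0.5 μg/mL ⇒ Resistant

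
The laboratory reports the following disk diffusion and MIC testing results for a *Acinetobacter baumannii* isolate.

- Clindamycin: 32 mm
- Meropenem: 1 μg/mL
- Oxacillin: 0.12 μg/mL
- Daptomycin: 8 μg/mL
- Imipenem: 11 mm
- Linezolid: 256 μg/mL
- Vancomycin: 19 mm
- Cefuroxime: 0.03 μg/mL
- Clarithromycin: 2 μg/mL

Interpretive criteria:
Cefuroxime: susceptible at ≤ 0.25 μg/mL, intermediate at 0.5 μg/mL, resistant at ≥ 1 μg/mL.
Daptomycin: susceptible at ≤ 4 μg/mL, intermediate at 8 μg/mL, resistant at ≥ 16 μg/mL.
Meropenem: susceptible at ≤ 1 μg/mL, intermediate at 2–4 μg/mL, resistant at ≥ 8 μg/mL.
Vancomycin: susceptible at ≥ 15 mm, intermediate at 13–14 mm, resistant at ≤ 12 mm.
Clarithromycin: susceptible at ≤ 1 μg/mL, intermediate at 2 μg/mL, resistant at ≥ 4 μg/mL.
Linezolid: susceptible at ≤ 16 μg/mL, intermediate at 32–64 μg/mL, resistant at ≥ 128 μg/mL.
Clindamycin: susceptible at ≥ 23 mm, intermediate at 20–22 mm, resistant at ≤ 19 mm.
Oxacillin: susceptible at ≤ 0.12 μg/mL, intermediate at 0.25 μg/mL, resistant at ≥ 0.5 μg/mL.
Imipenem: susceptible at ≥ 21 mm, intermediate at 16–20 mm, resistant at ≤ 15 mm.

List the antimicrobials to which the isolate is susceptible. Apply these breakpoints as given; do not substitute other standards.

clindamycin, meropenem, oxacillin, vancomycin, cefuroxime

Clindamycin: 32 mm is ≥ 23 mm — S
Meropenem: 1 μg/mL is ≤ 1 μg/mL → S
Oxacillin: 0.12 μg/mL is ≤ 0.12 μg/mL ⇒ Susceptible
Daptomycin (8 μg/mL) = 8 μg/mL ⇒ intermediate
Imipenem (11 mm) ≤ 15 mm → R
Linezolid 256 μg/mL: ≥ 128 μg/mL → resistant
Vancomycin (19 mm) ≥ 15 mm ⇒ S
Cefuroxime 0.03 μg/mL: ≤ 0.25 μg/mL ⇒ S
Clarithromycin 2 μg/mL: = 2 μg/mL ⇒ I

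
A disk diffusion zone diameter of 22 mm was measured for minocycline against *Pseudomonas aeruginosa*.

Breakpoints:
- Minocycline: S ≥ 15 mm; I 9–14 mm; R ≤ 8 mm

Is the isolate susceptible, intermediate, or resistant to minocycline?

Minocycline 22 mm: ≥ 15 mm ⇒ S

Susceptible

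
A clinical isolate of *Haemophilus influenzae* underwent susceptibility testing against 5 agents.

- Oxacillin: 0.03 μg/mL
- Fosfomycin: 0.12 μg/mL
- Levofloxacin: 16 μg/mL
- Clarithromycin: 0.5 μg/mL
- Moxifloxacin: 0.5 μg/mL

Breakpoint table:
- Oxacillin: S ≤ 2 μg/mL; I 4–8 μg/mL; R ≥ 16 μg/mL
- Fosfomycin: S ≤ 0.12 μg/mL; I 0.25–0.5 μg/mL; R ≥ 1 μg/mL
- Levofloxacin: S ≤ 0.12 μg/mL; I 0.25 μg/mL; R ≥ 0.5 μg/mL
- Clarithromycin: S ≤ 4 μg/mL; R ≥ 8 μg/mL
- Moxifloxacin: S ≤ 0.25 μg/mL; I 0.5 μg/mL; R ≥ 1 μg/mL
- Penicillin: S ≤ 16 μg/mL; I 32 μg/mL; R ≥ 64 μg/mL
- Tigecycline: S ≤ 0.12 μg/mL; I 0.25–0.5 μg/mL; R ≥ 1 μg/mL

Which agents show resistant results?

Oxacillin: 0.03 μg/mL is ≤ 2 μg/mL → S
Fosfomycin 0.12 μg/mL: ≤ 0.12 μg/mL — Susceptible
Levofloxacin (16 μg/mL) ≥ 0.5 μg/mL — resistant
Clarithromycin 0.5 μg/mL: ≤ 4 μg/mL — S
Moxifloxacin: 0.5 μg/mL is = 0.5 μg/mL — Intermediate

levofloxacin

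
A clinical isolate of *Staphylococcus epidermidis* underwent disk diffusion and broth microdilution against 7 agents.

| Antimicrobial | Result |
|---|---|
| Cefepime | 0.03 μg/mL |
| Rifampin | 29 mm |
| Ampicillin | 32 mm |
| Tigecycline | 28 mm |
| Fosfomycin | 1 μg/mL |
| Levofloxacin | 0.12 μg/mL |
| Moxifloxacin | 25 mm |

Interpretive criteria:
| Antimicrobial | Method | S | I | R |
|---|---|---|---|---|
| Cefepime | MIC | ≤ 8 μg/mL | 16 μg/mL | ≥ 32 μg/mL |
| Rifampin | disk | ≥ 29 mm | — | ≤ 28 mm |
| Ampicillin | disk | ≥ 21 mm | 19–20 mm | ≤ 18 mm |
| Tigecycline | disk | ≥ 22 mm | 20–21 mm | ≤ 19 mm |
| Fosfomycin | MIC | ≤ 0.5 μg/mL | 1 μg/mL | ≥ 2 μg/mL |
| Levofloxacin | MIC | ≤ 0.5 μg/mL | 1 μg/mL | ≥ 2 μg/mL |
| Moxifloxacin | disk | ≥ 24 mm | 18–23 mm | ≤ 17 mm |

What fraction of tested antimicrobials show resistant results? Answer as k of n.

Cefepime 0.03 μg/mL: ≤ 8 μg/mL → S
Rifampin 29 mm: ≥ 29 mm → susceptible
Ampicillin 32 mm: ≥ 21 mm ⇒ S
Tigecycline (28 mm) ≥ 22 mm — S
Fosfomycin (1 μg/mL) = 1 μg/mL — Intermediate
Levofloxacin 0.12 μg/mL: ≤ 0.5 μg/mL ⇒ S
Moxifloxacin: 25 mm is ≥ 24 mm — susceptible
Resistant: 0/7

0 of 7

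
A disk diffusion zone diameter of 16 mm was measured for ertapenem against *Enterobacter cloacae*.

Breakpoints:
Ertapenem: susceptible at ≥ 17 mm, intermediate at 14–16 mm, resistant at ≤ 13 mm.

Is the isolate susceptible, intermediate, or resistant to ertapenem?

Ertapenem: 16 mm is in 14–16 mm ⇒ I

I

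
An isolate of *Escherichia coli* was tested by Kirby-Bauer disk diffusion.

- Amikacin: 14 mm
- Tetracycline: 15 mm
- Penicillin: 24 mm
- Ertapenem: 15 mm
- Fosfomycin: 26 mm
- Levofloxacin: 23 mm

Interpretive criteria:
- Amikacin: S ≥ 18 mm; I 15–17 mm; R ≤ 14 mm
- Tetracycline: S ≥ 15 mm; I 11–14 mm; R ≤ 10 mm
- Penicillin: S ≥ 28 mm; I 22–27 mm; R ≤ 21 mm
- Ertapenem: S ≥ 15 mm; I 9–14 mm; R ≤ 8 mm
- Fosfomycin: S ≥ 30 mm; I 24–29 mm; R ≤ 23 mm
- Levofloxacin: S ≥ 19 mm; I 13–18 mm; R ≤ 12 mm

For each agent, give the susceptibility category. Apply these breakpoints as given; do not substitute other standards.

Amikacin 14 mm: ≤ 14 mm → R
Tetracycline 15 mm: ≥ 15 mm — S
Penicillin (24 mm) in 22–27 mm → Intermediate
Ertapenem 15 mm: ≥ 15 mm ⇒ S
Fosfomycin (26 mm) in 24–29 mm — I
Levofloxacin (23 mm) ≥ 19 mm → susceptible

R, S, I, S, I, S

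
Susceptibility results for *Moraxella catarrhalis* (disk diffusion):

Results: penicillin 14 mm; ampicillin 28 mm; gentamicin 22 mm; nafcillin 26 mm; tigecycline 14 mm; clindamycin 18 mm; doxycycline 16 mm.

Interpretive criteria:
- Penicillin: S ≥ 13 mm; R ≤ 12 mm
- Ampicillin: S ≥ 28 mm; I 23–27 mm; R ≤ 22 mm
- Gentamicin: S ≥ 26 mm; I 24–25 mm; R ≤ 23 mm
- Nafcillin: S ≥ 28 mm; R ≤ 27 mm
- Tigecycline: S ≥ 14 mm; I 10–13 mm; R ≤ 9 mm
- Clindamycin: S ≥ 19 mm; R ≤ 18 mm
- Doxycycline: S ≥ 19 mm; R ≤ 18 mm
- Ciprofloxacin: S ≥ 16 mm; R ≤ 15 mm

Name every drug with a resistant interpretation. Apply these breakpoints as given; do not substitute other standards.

Penicillin: 14 mm is ≥ 13 mm — susceptible
Ampicillin (28 mm) ≥ 28 mm — Susceptible
Gentamicin (22 mm) ≤ 23 mm → R
Nafcillin (26 mm) ≤ 27 mm → resistant
Tigecycline: 14 mm is ≥ 14 mm ⇒ S
Clindamycin 18 mm: ≤ 18 mm ⇒ Resistant
Doxycycline (16 mm) ≤ 18 mm — Resistant

gentamicin, nafcillin, clindamycin, doxycycline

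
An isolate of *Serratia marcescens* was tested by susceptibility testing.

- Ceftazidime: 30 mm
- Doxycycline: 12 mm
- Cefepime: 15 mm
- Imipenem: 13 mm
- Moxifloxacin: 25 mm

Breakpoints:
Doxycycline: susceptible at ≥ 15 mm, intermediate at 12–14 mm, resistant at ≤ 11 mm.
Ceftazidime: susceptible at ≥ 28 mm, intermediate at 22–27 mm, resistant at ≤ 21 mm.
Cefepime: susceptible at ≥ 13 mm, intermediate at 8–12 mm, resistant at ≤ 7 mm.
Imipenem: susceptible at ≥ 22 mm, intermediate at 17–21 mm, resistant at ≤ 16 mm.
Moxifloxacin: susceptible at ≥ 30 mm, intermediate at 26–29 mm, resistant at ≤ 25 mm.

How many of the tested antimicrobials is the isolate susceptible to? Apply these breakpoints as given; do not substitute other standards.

Ceftazidime 30 mm: ≥ 28 mm — Susceptible
Doxycycline: 12 mm is in 12–14 mm — Intermediate
Cefepime: 15 mm is ≥ 13 mm ⇒ susceptible
Imipenem: 13 mm is ≤ 16 mm → resistant
Moxifloxacin: 25 mm is ≤ 25 mm → resistant
Susceptible: 2

2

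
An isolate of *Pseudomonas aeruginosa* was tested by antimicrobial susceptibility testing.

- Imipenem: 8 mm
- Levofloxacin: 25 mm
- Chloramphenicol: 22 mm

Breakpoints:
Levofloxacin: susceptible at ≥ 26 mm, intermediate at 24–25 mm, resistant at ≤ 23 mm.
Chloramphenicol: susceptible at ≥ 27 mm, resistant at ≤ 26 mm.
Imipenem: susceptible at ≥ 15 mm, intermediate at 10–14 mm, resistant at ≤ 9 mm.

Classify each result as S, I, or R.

R, I, R

Imipenem (8 mm) ≤ 9 mm ⇒ R
Levofloxacin 25 mm: in 24–25 mm — Intermediate
Chloramphenicol (22 mm) ≤ 26 mm — Resistant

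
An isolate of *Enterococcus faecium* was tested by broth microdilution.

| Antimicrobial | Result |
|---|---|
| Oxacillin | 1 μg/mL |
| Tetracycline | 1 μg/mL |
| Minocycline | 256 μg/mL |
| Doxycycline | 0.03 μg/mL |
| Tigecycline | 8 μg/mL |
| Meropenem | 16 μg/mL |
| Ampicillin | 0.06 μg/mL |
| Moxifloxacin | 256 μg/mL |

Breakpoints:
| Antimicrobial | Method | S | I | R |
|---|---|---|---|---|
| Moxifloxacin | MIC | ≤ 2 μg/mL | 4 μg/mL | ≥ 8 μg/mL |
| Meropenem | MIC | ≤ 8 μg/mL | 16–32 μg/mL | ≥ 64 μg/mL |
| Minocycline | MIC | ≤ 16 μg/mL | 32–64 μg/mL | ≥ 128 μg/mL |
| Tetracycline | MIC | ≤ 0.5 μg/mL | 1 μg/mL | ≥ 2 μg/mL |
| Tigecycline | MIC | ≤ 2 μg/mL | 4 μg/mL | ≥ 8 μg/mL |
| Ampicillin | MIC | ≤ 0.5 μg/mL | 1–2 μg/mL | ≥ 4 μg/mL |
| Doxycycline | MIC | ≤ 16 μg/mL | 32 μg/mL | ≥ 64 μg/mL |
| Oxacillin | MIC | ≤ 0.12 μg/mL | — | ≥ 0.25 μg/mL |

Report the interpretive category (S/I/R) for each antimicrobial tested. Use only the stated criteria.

R, I, R, S, R, I, S, R

Oxacillin 1 μg/mL: ≥ 0.25 μg/mL ⇒ resistant
Tetracycline: 1 μg/mL is = 1 μg/mL → intermediate
Minocycline 256 μg/mL: ≥ 128 μg/mL ⇒ resistant
Doxycycline (0.03 μg/mL) ≤ 16 μg/mL — S
Tigecycline 8 μg/mL: ≥ 8 μg/mL — resistant
Meropenem (16 μg/mL) in 16–32 μg/mL ⇒ Intermediate
Ampicillin (0.06 μg/mL) ≤ 0.5 μg/mL ⇒ S
Moxifloxacin (256 μg/mL) ≥ 8 μg/mL ⇒ resistant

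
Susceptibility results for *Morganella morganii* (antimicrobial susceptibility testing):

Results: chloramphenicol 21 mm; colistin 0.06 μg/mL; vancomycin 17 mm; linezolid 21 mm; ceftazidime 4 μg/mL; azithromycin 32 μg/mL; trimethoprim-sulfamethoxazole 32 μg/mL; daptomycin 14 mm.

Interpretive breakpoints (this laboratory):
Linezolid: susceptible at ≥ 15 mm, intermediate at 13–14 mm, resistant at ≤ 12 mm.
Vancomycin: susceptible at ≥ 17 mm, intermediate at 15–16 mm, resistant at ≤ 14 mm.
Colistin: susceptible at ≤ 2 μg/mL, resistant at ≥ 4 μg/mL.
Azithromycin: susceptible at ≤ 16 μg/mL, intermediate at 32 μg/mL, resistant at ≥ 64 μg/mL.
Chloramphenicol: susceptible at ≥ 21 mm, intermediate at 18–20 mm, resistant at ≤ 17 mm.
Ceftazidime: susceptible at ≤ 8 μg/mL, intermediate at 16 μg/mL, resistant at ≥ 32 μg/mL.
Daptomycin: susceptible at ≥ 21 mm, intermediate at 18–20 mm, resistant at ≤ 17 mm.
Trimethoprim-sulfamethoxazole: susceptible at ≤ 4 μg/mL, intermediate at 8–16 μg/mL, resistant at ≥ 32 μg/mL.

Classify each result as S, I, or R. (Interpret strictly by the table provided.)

S, S, S, S, S, I, R, R

Chloramphenicol 21 mm: ≥ 21 mm → S
Colistin: 0.06 μg/mL is ≤ 2 μg/mL → susceptible
Vancomycin: 17 mm is ≥ 17 mm ⇒ S
Linezolid 21 mm: ≥ 15 mm ⇒ S
Ceftazidime (4 μg/mL) ≤ 8 μg/mL — Susceptible
Azithromycin (32 μg/mL) = 32 μg/mL → Intermediate
Trimethoprim-sulfamethoxazole 32 μg/mL: ≥ 32 μg/mL → resistant
Daptomycin (14 mm) ≤ 17 mm — R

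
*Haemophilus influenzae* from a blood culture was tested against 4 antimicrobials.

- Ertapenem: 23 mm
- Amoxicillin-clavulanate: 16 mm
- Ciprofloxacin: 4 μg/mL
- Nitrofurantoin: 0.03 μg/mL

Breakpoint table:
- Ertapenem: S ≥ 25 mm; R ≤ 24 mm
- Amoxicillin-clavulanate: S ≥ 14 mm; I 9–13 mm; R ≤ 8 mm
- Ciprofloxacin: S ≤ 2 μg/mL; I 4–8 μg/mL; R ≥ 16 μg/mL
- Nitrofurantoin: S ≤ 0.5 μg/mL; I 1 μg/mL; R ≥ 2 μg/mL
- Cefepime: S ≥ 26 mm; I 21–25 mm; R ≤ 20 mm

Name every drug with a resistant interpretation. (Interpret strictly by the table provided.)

ertapenem

Ertapenem 23 mm: ≤ 24 mm → resistant
Amoxicillin-clavulanate 16 mm: ≥ 14 mm ⇒ susceptible
Ciprofloxacin 4 μg/mL: in 4–8 μg/mL → I
Nitrofurantoin 0.03 μg/mL: ≤ 0.5 μg/mL — Susceptible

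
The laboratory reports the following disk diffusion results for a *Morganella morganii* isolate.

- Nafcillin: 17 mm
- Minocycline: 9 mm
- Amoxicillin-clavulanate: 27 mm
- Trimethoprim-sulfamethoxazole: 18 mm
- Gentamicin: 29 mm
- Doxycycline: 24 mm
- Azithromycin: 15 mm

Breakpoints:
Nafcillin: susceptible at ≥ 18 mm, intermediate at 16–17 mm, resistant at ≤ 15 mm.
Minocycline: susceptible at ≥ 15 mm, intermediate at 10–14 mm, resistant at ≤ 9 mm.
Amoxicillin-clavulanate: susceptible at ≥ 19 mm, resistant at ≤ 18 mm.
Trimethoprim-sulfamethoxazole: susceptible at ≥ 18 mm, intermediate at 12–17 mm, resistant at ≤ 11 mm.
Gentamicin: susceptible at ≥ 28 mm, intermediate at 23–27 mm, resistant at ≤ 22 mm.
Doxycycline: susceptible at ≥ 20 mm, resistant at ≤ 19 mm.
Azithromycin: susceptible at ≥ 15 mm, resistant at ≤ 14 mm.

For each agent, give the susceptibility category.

I, R, S, S, S, S, S

Nafcillin: 17 mm is in 16–17 mm ⇒ Intermediate
Minocycline 9 mm: ≤ 9 mm → R
Amoxicillin-clavulanate 27 mm: ≥ 19 mm — susceptible
Trimethoprim-sulfamethoxazole 18 mm: ≥ 18 mm → S
Gentamicin (29 mm) ≥ 28 mm — S
Doxycycline (24 mm) ≥ 20 mm ⇒ Susceptible
Azithromycin: 15 mm is ≥ 15 mm ⇒ S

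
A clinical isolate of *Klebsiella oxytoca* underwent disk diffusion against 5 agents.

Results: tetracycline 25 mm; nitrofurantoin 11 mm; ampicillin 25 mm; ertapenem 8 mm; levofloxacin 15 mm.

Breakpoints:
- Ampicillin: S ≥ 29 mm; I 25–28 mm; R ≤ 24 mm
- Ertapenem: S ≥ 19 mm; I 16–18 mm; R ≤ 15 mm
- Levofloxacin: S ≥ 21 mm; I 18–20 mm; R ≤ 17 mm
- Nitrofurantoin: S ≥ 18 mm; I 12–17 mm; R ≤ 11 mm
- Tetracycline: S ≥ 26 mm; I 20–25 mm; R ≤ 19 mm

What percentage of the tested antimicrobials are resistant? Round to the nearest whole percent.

60%

Tetracycline (25 mm) in 20–25 mm → I
Nitrofurantoin: 11 mm is ≤ 11 mm — Resistant
Ampicillin 25 mm: in 25–28 mm ⇒ Intermediate
Ertapenem (8 mm) ≤ 15 mm → Resistant
Levofloxacin (15 mm) ≤ 17 mm → Resistant
Resistant: 3/5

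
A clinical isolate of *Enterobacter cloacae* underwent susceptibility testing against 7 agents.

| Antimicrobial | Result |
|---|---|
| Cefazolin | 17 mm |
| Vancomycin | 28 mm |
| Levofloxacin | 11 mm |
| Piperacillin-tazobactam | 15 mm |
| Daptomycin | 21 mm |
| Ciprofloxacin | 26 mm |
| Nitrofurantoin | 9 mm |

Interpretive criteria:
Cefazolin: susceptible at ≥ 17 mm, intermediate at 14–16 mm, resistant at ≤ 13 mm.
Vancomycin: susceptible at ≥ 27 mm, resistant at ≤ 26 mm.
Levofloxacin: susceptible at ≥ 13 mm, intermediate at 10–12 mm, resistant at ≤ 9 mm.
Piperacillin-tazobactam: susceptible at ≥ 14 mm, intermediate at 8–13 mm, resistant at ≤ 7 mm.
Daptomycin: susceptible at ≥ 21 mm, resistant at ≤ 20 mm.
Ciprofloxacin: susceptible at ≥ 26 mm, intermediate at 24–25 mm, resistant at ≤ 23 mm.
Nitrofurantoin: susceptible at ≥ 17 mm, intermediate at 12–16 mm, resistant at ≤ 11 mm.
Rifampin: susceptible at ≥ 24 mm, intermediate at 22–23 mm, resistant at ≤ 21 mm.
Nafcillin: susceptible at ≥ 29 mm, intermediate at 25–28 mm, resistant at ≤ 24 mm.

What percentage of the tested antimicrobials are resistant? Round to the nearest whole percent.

Cefazolin: 17 mm is ≥ 17 mm → S
Vancomycin: 28 mm is ≥ 27 mm → susceptible
Levofloxacin: 11 mm is in 10–12 mm — I
Piperacillin-tazobactam: 15 mm is ≥ 14 mm → Susceptible
Daptomycin 21 mm: ≥ 21 mm — S
Ciprofloxacin: 26 mm is ≥ 26 mm ⇒ Susceptible
Nitrofurantoin: 9 mm is ≤ 11 mm — R
Resistant: 1/7

14%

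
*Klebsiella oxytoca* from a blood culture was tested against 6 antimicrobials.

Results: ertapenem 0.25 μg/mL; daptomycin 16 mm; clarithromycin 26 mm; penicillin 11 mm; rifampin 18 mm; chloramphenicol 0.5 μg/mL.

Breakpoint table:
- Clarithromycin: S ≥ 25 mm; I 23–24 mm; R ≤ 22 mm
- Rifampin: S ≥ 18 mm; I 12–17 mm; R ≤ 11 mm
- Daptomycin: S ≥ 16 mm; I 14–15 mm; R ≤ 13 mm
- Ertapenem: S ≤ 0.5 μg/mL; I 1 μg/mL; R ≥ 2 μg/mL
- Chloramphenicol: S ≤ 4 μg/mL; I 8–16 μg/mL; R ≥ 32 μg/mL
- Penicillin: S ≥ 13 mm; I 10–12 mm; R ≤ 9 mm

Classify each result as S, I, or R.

S, S, S, I, S, S

Ertapenem (0.25 μg/mL) ≤ 0.5 μg/mL → Susceptible
Daptomycin: 16 mm is ≥ 16 mm → susceptible
Clarithromycin 26 mm: ≥ 25 mm — susceptible
Penicillin 11 mm: in 10–12 mm ⇒ I
Rifampin 18 mm: ≥ 18 mm → susceptible
Chloramphenicol: 0.5 μg/mL is ≤ 4 μg/mL → Susceptible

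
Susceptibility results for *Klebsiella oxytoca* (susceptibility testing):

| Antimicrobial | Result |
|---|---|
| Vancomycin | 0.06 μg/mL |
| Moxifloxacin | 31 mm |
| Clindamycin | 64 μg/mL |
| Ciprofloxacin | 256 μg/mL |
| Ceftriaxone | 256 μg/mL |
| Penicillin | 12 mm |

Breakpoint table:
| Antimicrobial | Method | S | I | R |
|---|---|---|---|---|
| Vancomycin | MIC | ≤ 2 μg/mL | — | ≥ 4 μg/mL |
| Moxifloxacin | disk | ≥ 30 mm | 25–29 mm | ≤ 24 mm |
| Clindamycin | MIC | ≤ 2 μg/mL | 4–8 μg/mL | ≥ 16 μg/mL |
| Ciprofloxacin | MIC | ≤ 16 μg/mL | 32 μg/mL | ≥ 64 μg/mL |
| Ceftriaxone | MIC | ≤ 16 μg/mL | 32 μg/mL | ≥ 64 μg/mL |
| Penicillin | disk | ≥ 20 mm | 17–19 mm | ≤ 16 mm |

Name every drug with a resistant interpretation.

Vancomycin (0.06 μg/mL) ≤ 2 μg/mL → Susceptible
Moxifloxacin 31 mm: ≥ 30 mm — susceptible
Clindamycin: 64 μg/mL is ≥ 16 μg/mL → R
Ciprofloxacin 256 μg/mL: ≥ 64 μg/mL → R
Ceftriaxone: 256 μg/mL is ≥ 64 μg/mL → R
Penicillin (12 mm) ≤ 16 mm ⇒ Resistant

clindamycin, ciprofloxacin, ceftriaxone, penicillin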